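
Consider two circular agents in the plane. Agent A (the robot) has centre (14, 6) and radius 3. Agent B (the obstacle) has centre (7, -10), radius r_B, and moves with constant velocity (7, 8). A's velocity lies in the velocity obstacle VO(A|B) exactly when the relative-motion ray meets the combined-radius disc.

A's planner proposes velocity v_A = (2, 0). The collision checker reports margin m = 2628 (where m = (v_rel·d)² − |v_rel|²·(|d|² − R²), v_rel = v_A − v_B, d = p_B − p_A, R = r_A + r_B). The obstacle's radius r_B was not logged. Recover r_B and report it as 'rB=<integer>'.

m = 2628
d = (-7, -16);  v_rel = (-5, -8),  |v_rel|² = 89
v_rel×d = (-5)·(-16) − (-8)·(-7) = 24
since m = R²·89 − 24²:  R² = (576 + 2628) / 89 = 36
R = √36 = 6  ⇒  r_B = 6 − 3 = 3

rB=3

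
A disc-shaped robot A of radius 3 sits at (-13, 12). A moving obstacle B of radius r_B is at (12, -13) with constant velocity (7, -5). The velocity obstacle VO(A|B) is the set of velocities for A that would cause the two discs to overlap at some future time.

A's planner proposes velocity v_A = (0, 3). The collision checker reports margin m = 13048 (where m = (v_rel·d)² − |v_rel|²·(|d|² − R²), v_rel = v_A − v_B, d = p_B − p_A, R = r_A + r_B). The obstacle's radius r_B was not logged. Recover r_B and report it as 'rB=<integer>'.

m = 13048
d = (25, -25);  v_rel = (-7, 8),  |v_rel|² = 113
v_rel×d = (-7)·(-25) − (8)·(25) = -25
since m = R²·113 − (-25)²:  R² = (625 + 13048) / 113 = 121
R = √121 = 11  ⇒  r_B = 11 − 3 = 8

rB=8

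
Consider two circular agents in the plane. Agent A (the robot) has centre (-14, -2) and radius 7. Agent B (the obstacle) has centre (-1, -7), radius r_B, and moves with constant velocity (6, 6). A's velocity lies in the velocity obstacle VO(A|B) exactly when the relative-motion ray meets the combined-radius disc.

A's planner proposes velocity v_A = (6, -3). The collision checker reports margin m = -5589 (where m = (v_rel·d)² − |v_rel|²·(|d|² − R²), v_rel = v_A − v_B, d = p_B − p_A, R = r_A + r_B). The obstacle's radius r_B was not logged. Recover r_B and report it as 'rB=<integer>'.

m = -5589
d = (13, -5);  v_rel = (0, -9),  |v_rel|² = 81
v_rel×d = (0)·(-5) − (-9)·(13) = 117
since m = R²·81 − 117²:  R² = (13689 + -5589) / 81 = 100
R = √100 = 10  ⇒  r_B = 10 − 7 = 3

rB=3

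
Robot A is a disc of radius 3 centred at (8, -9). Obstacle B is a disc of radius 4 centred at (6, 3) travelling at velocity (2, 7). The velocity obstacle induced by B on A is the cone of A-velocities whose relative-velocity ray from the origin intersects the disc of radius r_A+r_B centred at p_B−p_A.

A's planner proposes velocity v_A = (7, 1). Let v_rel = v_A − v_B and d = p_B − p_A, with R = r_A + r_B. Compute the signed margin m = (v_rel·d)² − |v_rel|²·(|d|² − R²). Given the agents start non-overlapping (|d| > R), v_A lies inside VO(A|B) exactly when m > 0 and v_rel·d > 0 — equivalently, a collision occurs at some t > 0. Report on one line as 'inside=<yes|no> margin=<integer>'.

d = (-2, 12),  |d|² = 148;  R = 3+4 = 7,  c = 148−7² = 99
v_rel = (5, -6),  |v_rel|² = 61;  v_rel·d = (5)·(-2) + (-6)·(12) = -82
61·t² + 164·t + 99 = 0  ⇒  m = (-82)² − 61·99 = 685
m = 685 > 0,  v_rel·d = -82 < 0  ⇒  outside

inside=no margin=685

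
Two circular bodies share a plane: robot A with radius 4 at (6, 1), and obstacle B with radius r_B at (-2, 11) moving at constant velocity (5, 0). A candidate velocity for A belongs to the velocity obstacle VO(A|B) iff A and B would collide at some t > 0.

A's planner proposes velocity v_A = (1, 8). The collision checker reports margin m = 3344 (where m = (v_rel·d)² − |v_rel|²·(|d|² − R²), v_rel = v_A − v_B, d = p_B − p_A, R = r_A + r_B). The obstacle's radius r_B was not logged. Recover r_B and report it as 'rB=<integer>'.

m = 3344
d = (-8, 10);  v_rel = (-4, 8),  |v_rel|² = 80
v_rel×d = (-4)·(10) − (8)·(-8) = 24
since m = R²·80 − 24²:  R² = (576 + 3344) / 80 = 49
R = √49 = 7  ⇒  r_B = 7 − 4 = 3

rB=3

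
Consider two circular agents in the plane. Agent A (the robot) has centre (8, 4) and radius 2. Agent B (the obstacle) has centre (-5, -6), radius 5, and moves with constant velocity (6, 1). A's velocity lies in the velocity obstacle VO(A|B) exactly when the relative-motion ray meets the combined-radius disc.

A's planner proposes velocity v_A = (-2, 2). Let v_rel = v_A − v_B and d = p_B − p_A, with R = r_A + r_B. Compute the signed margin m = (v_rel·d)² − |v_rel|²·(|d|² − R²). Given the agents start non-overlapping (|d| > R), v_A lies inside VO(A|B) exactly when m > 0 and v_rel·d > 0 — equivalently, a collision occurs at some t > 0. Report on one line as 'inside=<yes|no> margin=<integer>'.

d = (-13, -10),  |d|² = 269;  R = 2+5 = 7,  c = 269−7² = 220
v_rel = (-8, 1),  |v_rel|² = 65;  v_rel·d = (-8)·(-13) + (1)·(-10) = 94
65·t² − 188·t + 220 = 0  ⇒  m = 94² − 65·220 = -5464
m = -5464 < 0,  v_rel·d = 94 > 0  ⇒  outside

inside=no margin=-5464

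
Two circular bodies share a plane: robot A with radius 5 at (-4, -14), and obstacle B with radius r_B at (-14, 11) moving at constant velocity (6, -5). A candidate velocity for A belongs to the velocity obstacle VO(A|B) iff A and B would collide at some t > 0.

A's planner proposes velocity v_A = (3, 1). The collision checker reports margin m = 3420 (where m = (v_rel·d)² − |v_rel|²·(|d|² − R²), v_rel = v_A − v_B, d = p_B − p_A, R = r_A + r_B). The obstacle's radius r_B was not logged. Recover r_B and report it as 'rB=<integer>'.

m = 3420
d = (-10, 25);  v_rel = (-3, 6),  |v_rel|² = 45
v_rel×d = (-3)·(25) − (6)·(-10) = -15
since m = R²·45 − (-15)²:  R² = (225 + 3420) / 45 = 81
R = √81 = 9  ⇒  r_B = 9 − 5 = 4

rB=4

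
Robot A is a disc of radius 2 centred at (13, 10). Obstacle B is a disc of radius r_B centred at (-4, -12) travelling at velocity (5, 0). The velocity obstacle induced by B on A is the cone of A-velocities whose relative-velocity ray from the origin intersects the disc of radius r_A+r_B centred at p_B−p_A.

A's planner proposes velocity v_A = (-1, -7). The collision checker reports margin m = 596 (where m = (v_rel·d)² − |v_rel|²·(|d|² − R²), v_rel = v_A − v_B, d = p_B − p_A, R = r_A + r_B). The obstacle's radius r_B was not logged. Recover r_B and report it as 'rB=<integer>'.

m = 596
d = (-17, -22);  v_rel = (-6, -7),  |v_rel|² = 85
v_rel×d = (-6)·(-22) − (-7)·(-17) = 13
since m = R²·85 − 13²:  R² = (169 + 596) / 85 = 9
R = √9 = 3  ⇒  r_B = 3 − 2 = 1

rB=1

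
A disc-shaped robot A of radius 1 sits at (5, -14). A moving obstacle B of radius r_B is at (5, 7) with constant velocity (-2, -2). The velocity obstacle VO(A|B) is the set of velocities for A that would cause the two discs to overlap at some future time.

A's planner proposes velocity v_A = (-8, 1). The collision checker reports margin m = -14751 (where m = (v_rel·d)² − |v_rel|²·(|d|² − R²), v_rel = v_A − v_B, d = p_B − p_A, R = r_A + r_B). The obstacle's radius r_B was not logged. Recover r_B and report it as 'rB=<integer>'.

m = -14751
d = (0, 21);  v_rel = (-6, 3),  |v_rel|² = 45
v_rel×d = (-6)·(21) − (3)·(0) = -126
since m = R²·45 − (-126)²:  R² = (15876 + -14751) / 45 = 25
R = √25 = 5  ⇒  r_B = 5 − 1 = 4

rB=4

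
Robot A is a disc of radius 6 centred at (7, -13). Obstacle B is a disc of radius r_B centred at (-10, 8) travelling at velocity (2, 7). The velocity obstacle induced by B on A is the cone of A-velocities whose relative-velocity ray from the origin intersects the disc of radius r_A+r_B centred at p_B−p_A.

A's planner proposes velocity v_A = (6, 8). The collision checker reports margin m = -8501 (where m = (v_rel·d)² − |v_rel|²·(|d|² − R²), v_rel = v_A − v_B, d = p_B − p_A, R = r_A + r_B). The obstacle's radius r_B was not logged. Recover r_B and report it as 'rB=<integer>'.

m = -8501
d = (-17, 21);  v_rel = (4, 1),  |v_rel|² = 17
v_rel×d = (4)·(21) − (1)·(-17) = 101
since m = R²·17 − 101²:  R² = (10201 + -8501) / 17 = 100
R = √100 = 10  ⇒  r_B = 10 − 6 = 4

rB=4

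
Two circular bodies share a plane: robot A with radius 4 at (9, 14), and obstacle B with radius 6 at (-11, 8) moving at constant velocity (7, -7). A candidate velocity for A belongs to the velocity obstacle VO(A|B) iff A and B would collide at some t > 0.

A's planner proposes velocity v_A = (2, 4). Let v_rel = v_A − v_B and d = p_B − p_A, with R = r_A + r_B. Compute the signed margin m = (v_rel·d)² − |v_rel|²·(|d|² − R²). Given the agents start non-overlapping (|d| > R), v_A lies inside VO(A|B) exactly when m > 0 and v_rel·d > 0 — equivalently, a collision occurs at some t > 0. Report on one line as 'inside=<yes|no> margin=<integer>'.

d = (-20, -6),  |d|² = 436;  R = 4+6 = 10,  c = 436−10² = 336
v_rel = (-5, 11),  |v_rel|² = 146;  v_rel·d = (-5)·(-20) + (11)·(-6) = 34
146·t² − 68·t + 336 = 0  ⇒  m = 34² − 146·336 = -47900
m = -47900 < 0,  v_rel·d = 34 > 0  ⇒  outside

inside=no margin=-47900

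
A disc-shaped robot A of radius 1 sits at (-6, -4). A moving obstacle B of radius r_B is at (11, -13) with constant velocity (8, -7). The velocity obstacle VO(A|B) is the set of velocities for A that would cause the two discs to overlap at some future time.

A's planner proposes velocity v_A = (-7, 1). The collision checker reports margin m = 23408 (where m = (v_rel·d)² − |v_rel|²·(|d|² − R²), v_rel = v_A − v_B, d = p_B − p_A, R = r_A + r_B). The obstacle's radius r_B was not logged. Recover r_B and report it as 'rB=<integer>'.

m = 23408
d = (17, -9);  v_rel = (-15, 8),  |v_rel|² = 289
v_rel×d = (-15)·(-9) − (8)·(17) = -1
since m = R²·289 − (-1)²:  R² = (1 + 23408) / 289 = 81
R = √81 = 9  ⇒  r_B = 9 − 1 = 8

rB=8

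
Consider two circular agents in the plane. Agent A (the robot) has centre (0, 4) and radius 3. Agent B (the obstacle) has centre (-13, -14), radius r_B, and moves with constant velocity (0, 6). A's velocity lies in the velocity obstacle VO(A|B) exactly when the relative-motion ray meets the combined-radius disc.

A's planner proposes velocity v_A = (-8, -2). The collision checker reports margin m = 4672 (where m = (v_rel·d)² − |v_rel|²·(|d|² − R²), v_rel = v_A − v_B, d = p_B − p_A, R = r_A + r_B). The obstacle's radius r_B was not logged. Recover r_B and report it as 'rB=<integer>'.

m = 4672
d = (-13, -18);  v_rel = (-8, -8),  |v_rel|² = 128
v_rel×d = (-8)·(-18) − (-8)·(-13) = 40
since m = R²·128 − 40²:  R² = (1600 + 4672) / 128 = 49
R = √49 = 7  ⇒  r_B = 7 − 3 = 4

rB=4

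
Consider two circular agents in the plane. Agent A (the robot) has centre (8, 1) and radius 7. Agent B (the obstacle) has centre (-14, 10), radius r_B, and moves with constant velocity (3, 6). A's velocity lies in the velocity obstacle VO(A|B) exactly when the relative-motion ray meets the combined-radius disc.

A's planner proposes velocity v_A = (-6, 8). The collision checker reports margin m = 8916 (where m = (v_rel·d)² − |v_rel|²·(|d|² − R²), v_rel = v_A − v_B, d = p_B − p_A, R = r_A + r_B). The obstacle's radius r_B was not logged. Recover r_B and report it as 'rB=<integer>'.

m = 8916
d = (-22, 9);  v_rel = (-9, 2),  |v_rel|² = 85
v_rel×d = (-9)·(9) − (2)·(-22) = -37
since m = R²·85 − (-37)²:  R² = (1369 + 8916) / 85 = 121
R = √121 = 11  ⇒  r_B = 11 − 7 = 4

rB=4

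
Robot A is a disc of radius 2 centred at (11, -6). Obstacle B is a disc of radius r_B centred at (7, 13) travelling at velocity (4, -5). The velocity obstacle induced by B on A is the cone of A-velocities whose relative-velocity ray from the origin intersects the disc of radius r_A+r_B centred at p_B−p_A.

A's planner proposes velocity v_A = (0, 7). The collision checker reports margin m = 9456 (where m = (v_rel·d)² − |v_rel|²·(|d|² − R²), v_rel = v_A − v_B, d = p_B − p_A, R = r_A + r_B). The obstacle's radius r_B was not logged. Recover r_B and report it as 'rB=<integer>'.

m = 9456
d = (-4, 19);  v_rel = (-4, 12),  |v_rel|² = 160
v_rel×d = (-4)·(19) − (12)·(-4) = -28
since m = R²·160 − (-28)²:  R² = (784 + 9456) / 160 = 64
R = √64 = 8  ⇒  r_B = 8 − 2 = 6

rB=6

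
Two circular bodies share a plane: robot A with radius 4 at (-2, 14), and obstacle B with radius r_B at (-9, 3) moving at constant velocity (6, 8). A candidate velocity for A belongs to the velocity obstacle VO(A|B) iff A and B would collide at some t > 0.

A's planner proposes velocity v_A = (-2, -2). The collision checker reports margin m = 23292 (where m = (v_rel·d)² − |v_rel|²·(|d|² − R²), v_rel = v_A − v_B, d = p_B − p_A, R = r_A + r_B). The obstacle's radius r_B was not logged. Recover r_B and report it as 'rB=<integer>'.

m = 23292
d = (-7, -11);  v_rel = (-8, -10),  |v_rel|² = 164
v_rel×d = (-8)·(-11) − (-10)·(-7) = 18
since m = R²·164 − 18²:  R² = (324 + 23292) / 164 = 144
R = √144 = 12  ⇒  r_B = 12 − 4 = 8

rB=8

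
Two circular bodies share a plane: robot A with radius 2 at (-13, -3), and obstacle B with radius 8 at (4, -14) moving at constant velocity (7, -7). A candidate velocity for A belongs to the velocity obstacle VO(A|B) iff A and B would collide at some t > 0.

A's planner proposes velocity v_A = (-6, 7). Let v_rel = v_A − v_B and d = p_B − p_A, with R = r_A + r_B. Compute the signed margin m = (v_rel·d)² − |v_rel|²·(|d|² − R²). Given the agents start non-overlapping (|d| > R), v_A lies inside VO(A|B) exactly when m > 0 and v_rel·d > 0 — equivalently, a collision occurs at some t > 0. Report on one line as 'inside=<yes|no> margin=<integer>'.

d = (17, -11),  |d|² = 410;  R = 2+8 = 10,  c = 410−10² = 310
v_rel = (-13, 14),  |v_rel|² = 365;  v_rel·d = (-13)·(17) + (14)·(-11) = -375
365·t² + 750·t + 310 = 0  ⇒  m = (-375)² − 365·310 = 27475
m = 27475 > 0,  v_rel·d = -375 < 0  ⇒  outside

inside=no margin=27475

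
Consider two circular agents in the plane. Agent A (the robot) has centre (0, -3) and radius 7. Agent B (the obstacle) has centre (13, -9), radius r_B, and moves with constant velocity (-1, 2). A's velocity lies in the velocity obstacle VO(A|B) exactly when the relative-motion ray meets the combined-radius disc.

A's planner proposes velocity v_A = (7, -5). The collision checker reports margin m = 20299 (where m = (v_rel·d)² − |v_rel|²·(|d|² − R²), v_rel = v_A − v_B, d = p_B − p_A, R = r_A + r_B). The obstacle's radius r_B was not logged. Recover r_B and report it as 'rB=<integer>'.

m = 20299
d = (13, -6);  v_rel = (8, -7),  |v_rel|² = 113
v_rel×d = (8)·(-6) − (-7)·(13) = 43
since m = R²·113 − 43²:  R² = (1849 + 20299) / 113 = 196
R = √196 = 14  ⇒  r_B = 14 − 7 = 7

rB=7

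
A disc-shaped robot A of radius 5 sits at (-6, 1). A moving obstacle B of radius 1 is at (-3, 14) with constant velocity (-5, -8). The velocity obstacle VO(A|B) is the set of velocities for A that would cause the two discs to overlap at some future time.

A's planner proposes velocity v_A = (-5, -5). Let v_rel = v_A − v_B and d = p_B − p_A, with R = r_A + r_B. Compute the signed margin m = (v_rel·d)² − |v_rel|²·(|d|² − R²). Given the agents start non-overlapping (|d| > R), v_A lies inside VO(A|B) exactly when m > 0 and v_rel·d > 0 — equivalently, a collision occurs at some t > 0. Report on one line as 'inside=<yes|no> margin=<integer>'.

d = (3, 13),  |d|² = 178;  R = 5+1 = 6,  c = 178−6² = 142
v_rel = (0, 3),  |v_rel|² = 9;  v_rel·d = (0)·(3) + (3)·(13) = 39
9·t² − 78·t + 142 = 0  ⇒  m = 39² − 9·142 = 243
m = 243 > 0,  v_rel·d = 39 > 0  ⇒  inside

inside=yes margin=243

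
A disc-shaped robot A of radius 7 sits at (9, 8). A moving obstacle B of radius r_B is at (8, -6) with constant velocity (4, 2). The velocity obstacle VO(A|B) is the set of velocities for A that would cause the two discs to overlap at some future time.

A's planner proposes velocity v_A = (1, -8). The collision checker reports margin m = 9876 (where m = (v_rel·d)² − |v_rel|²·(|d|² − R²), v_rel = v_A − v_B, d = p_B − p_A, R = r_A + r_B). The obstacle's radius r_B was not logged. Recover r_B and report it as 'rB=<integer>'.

m = 9876
d = (-1, -14);  v_rel = (-3, -10),  |v_rel|² = 109
v_rel×d = (-3)·(-14) − (-10)·(-1) = 32
since m = R²·109 − 32²:  R² = (1024 + 9876) / 109 = 100
R = √100 = 10  ⇒  r_B = 10 − 7 = 3

rB=3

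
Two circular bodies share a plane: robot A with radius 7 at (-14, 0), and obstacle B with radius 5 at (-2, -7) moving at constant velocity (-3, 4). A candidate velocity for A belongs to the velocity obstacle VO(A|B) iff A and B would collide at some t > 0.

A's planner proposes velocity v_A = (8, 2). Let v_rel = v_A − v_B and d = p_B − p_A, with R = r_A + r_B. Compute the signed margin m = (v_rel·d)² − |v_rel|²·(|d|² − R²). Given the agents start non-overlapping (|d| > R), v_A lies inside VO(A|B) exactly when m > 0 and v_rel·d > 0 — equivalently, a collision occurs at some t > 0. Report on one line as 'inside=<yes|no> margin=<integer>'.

d = (12, -7),  |d|² = 193;  R = 7+5 = 12,  c = 193−12² = 49
v_rel = (11, -2),  |v_rel|² = 125;  v_rel·d = (11)·(12) + (-2)·(-7) = 146
125·t² − 292·t + 49 = 0  ⇒  m = 146² − 125·49 = 15191
m = 15191 > 0,  v_rel·d = 146 > 0  ⇒  inside

inside=yes margin=15191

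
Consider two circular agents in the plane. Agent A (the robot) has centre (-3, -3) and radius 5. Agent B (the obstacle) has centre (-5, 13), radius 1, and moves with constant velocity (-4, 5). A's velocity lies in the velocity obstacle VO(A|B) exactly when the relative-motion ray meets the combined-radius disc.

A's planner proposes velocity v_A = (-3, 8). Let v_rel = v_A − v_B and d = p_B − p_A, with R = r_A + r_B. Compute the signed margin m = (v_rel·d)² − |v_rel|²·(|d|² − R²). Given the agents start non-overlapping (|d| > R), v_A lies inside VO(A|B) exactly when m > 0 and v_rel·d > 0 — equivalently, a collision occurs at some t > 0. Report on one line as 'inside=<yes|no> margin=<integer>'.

d = (-2, 16),  |d|² = 260;  R = 5+1 = 6,  c = 260−6² = 224
v_rel = (1, 3),  |v_rel|² = 10;  v_rel·d = (1)·(-2) + (3)·(16) = 46
10·t² − 92·t + 224 = 0  ⇒  m = 46² − 10·224 = -124
m = -124 < 0,  v_rel·d = 46 > 0  ⇒  outside

inside=no margin=-124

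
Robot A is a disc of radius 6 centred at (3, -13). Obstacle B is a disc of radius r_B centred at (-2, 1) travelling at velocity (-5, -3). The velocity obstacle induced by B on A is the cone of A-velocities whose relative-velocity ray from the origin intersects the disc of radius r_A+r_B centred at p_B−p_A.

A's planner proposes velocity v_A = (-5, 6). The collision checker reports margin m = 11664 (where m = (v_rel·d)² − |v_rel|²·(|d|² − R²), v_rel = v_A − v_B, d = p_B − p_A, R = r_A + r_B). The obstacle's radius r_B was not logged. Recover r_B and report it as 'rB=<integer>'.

m = 11664
d = (-5, 14);  v_rel = (0, 9),  |v_rel|² = 81
v_rel×d = (0)·(14) − (9)·(-5) = 45
since m = R²·81 − 45²:  R² = (2025 + 11664) / 81 = 169
R = √169 = 13  ⇒  r_B = 13 − 6 = 7

rB=7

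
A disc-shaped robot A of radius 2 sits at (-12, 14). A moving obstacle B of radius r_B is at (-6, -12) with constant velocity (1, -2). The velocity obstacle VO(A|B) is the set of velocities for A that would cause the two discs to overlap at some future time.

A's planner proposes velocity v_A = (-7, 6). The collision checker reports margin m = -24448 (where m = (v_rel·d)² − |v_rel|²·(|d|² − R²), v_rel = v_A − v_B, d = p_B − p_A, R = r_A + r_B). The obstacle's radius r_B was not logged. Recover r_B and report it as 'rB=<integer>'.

m = -24448
d = (6, -26);  v_rel = (-8, 8),  |v_rel|² = 128
v_rel×d = (-8)·(-26) − (8)·(6) = 160
since m = R²·128 − 160²:  R² = (25600 + -24448) / 128 = 9
R = √9 = 3  ⇒  r_B = 3 − 2 = 1

rB=1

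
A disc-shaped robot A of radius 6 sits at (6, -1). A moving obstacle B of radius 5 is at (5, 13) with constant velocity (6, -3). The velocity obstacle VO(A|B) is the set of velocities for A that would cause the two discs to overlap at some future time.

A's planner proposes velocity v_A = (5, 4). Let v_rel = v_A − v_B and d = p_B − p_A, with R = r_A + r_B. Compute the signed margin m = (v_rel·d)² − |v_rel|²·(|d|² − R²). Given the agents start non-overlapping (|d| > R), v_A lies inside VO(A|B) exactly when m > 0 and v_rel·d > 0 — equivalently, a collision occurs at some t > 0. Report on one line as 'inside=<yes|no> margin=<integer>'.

d = (-1, 14),  |d|² = 197;  R = 6+5 = 11,  c = 197−11² = 76
v_rel = (-1, 7),  |v_rel|² = 50;  v_rel·d = (-1)·(-1) + (7)·(14) = 99
50·t² − 198·t + 76 = 0  ⇒  m = 99² − 50·76 = 6001
m = 6001 > 0,  v_rel·d = 99 > 0  ⇒  inside

inside=yes margin=6001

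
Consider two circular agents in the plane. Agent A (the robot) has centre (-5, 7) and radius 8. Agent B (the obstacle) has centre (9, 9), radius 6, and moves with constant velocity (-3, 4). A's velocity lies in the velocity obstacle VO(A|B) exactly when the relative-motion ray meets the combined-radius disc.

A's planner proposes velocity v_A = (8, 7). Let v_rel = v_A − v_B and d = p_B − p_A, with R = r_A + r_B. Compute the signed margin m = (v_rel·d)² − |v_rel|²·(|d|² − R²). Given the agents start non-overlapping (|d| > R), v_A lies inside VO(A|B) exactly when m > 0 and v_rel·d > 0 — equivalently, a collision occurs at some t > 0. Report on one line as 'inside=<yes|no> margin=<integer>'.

d = (14, 2),  |d|² = 200;  R = 8+6 = 14,  c = 200−14² = 4
v_rel = (11, 3),  |v_rel|² = 130;  v_rel·d = (11)·(14) + (3)·(2) = 160
130·t² − 320·t + 4 = 0  ⇒  m = 160² − 130·4 = 25080
m = 25080 > 0,  v_rel·d = 160 > 0  ⇒  inside

inside=yes margin=25080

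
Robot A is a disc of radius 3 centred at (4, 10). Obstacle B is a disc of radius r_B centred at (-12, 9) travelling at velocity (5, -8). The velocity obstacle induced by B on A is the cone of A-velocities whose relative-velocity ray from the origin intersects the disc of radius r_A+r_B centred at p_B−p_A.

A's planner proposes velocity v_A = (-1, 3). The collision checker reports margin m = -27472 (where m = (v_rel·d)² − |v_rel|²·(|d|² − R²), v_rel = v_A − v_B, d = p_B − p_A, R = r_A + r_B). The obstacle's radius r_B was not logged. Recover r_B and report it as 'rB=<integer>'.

m = -27472
d = (-16, -1);  v_rel = (-6, 11),  |v_rel|² = 157
v_rel×d = (-6)·(-1) − (11)·(-16) = 182
since m = R²·157 − 182²:  R² = (33124 + -27472) / 157 = 36
R = √36 = 6  ⇒  r_B = 6 − 3 = 3

rB=3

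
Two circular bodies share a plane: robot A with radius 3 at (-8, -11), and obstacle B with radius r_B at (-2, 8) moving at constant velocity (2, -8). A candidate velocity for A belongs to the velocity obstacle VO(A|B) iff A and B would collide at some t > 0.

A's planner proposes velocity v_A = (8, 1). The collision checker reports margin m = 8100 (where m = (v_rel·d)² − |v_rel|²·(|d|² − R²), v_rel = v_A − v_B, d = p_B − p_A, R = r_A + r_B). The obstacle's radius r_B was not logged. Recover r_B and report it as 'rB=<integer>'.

m = 8100
d = (6, 19);  v_rel = (6, 9),  |v_rel|² = 117
v_rel×d = (6)·(19) − (9)·(6) = 60
since m = R²·117 − 60²:  R² = (3600 + 8100) / 117 = 100
R = √100 = 10  ⇒  r_B = 10 − 3 = 7

rB=7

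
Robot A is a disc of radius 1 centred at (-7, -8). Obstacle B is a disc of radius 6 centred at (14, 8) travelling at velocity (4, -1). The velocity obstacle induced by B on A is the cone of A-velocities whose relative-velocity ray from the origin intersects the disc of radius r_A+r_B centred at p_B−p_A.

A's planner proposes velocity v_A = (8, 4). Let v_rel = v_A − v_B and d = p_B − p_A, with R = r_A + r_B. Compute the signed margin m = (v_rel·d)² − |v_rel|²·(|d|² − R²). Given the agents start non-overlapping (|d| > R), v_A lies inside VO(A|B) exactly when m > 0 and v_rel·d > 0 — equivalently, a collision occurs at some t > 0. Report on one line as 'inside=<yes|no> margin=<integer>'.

d = (21, 16),  |d|² = 697;  R = 1+6 = 7,  c = 697−7² = 648
v_rel = (4, 5),  |v_rel|² = 41;  v_rel·d = (4)·(21) + (5)·(16) = 164
41·t² − 328·t + 648 = 0  ⇒  m = 164² − 41·648 = 328
m = 328 > 0,  v_rel·d = 164 > 0  ⇒  inside

inside=yes margin=328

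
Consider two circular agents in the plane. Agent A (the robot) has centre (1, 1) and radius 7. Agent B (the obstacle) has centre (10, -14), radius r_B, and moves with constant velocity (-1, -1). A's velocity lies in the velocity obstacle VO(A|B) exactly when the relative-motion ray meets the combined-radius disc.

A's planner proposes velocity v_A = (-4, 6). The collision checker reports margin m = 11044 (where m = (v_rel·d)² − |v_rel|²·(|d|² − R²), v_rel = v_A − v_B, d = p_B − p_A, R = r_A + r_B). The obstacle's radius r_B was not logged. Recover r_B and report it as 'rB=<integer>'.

m = 11044
d = (9, -15);  v_rel = (-3, 7),  |v_rel|² = 58
v_rel×d = (-3)·(-15) − (7)·(9) = -18
since m = R²·58 − (-18)²:  R² = (324 + 11044) / 58 = 196
R = √196 = 14  ⇒  r_B = 14 − 7 = 7

rB=7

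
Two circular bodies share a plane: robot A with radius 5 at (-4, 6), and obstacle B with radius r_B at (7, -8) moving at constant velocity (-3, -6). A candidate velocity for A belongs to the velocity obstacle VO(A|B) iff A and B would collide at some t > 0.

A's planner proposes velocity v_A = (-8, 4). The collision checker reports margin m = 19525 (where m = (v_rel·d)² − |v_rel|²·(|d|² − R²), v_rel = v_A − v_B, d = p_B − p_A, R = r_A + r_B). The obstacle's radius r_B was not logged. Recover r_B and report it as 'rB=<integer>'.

m = 19525
d = (11, -14);  v_rel = (-5, 10),  |v_rel|² = 125
v_rel×d = (-5)·(-14) − (10)·(11) = -40
since m = R²·125 − (-40)²:  R² = (1600 + 19525) / 125 = 169
R = √169 = 13  ⇒  r_B = 13 − 5 = 8

rB=8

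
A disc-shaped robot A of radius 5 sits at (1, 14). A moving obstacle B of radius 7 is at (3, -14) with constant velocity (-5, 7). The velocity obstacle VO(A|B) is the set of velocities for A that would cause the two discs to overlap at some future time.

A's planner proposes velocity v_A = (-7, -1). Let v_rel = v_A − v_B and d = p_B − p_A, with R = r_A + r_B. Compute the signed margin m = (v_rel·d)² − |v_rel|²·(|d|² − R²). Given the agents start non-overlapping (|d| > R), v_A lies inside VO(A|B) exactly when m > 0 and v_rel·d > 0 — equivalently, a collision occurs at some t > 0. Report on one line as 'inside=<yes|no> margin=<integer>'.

d = (2, -28),  |d|² = 788;  R = 5+7 = 12,  c = 788−12² = 644
v_rel = (-2, -8),  |v_rel|² = 68;  v_rel·d = (-2)·(2) + (-8)·(-28) = 220
68·t² − 440·t + 644 = 0  ⇒  m = 220² − 68·644 = 4608
m = 4608 > 0,  v_rel·d = 220 > 0  ⇒  inside

inside=yes margin=4608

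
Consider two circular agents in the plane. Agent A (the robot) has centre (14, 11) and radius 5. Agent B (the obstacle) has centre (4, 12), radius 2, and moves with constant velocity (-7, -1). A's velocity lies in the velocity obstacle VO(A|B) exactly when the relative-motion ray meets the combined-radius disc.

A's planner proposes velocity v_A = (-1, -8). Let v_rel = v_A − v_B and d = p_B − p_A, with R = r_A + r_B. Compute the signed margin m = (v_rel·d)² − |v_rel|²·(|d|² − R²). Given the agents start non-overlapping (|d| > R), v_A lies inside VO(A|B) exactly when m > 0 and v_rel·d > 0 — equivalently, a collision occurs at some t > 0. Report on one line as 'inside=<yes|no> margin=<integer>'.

d = (-10, 1),  |d|² = 101;  R = 5+2 = 7,  c = 101−7² = 52
v_rel = (6, -7),  |v_rel|² = 85;  v_rel·d = (6)·(-10) + (-7)·(1) = -67
85·t² + 134·t + 52 = 0  ⇒  m = (-67)² − 85·52 = 69
m = 69 > 0,  v_rel·d = -67 < 0  ⇒  outside

inside=no margin=69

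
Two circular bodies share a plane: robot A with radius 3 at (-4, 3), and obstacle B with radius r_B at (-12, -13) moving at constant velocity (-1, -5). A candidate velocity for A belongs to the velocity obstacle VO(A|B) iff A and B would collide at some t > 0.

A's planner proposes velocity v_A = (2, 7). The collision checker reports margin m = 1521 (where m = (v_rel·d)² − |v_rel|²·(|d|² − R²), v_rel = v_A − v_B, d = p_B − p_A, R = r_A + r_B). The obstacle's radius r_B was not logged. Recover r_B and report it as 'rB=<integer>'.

m = 1521
d = (-8, -16);  v_rel = (3, 12),  |v_rel|² = 153
v_rel×d = (3)·(-16) − (12)·(-8) = 48
since m = R²·153 − 48²:  R² = (2304 + 1521) / 153 = 25
R = √25 = 5  ⇒  r_B = 5 − 3 = 2

rB=2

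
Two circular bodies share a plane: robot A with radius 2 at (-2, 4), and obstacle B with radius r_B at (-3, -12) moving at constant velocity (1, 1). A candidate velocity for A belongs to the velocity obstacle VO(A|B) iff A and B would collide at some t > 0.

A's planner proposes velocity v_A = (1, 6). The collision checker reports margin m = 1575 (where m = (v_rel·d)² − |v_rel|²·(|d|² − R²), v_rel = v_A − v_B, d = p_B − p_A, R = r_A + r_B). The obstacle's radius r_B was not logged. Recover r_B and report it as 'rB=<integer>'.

m = 1575
d = (-1, -16);  v_rel = (0, 5),  |v_rel|² = 25
v_rel×d = (0)·(-16) − (5)·(-1) = 5
since m = R²·25 − 5²:  R² = (25 + 1575) / 25 = 64
R = √64 = 8  ⇒  r_B = 8 − 2 = 6

rB=6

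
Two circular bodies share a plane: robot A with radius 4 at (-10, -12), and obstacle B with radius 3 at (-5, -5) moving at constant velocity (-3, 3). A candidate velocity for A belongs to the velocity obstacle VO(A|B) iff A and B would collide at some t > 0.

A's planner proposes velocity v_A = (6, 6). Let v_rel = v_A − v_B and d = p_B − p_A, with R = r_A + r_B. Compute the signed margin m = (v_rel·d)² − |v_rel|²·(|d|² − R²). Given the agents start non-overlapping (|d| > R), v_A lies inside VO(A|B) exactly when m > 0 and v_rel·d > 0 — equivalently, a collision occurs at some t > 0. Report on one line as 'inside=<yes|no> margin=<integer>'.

d = (5, 7),  |d|² = 74;  R = 4+3 = 7,  c = 74−7² = 25
v_rel = (9, 3),  |v_rel|² = 90;  v_rel·d = (9)·(5) + (3)·(7) = 66
90·t² − 132·t + 25 = 0  ⇒  m = 66² − 90·25 = 2106
m = 2106 > 0,  v_rel·d = 66 > 0  ⇒  inside

inside=yes margin=2106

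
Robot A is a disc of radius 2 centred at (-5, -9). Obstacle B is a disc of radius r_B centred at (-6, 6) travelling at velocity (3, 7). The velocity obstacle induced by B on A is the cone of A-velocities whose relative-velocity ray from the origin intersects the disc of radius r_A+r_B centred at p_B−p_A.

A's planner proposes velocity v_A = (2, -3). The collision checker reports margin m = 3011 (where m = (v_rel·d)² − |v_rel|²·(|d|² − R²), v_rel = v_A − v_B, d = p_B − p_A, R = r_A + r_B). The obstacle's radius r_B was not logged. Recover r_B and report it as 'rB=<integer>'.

m = 3011
d = (-1, 15);  v_rel = (-1, -10),  |v_rel|² = 101
v_rel×d = (-1)·(15) − (-10)·(-1) = -25
since m = R²·101 − (-25)²:  R² = (625 + 3011) / 101 = 36
R = √36 = 6  ⇒  r_B = 6 − 2 = 4

rB=4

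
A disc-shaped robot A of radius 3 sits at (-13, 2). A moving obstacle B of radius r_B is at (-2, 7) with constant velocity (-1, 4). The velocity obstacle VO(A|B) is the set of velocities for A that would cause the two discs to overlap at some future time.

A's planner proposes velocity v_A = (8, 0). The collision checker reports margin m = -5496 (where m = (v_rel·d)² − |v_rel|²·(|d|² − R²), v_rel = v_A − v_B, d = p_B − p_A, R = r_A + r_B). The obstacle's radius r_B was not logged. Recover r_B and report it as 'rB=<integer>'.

m = -5496
d = (11, 5);  v_rel = (9, -4),  |v_rel|² = 97
v_rel×d = (9)·(5) − (-4)·(11) = 89
since m = R²·97 − 89²:  R² = (7921 + -5496) / 97 = 25
R = √25 = 5  ⇒  r_B = 5 − 3 = 2

rB=2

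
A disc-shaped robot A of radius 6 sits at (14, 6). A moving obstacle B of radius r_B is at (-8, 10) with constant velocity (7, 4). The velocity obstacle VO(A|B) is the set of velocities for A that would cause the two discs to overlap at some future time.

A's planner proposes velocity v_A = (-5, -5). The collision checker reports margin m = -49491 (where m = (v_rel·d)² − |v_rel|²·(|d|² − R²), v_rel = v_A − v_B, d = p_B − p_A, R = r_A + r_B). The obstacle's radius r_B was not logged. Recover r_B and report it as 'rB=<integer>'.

m = -49491
d = (-22, 4);  v_rel = (-12, -9),  |v_rel|² = 225
v_rel×d = (-12)·(4) − (-9)·(-22) = -246
since m = R²·225 − (-246)²:  R² = (60516 + -49491) / 225 = 49
R = √49 = 7  ⇒  r_B = 7 − 6 = 1

rB=1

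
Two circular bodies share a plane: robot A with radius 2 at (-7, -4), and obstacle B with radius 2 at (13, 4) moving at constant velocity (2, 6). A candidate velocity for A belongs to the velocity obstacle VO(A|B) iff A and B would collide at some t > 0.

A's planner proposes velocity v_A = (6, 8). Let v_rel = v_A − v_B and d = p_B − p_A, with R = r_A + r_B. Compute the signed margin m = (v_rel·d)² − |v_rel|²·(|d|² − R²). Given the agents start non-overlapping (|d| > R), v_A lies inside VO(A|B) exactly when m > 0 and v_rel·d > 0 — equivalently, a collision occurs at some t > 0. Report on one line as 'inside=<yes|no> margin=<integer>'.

d = (20, 8),  |d|² = 464;  R = 2+2 = 4,  c = 464−4² = 448
v_rel = (4, 2),  |v_rel|² = 20;  v_rel·d = (4)·(20) + (2)·(8) = 96
20·t² − 192·t + 448 = 0  ⇒  m = 96² − 20·448 = 256
m = 256 > 0,  v_rel·d = 96 > 0  ⇒  inside

inside=yes margin=256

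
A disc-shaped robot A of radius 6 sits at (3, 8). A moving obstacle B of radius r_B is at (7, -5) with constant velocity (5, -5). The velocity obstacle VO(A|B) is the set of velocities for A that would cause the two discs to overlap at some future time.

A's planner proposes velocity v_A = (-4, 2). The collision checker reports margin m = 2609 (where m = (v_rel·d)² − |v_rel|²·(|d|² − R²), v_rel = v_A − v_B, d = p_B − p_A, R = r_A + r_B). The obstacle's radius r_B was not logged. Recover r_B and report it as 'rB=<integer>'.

m = 2609
d = (4, -13);  v_rel = (-9, 7),  |v_rel|² = 130
v_rel×d = (-9)·(-13) − (7)·(4) = 89
since m = R²·130 − 89²:  R² = (7921 + 2609) / 130 = 81
R = √81 = 9  ⇒  r_B = 9 − 6 = 3

rB=3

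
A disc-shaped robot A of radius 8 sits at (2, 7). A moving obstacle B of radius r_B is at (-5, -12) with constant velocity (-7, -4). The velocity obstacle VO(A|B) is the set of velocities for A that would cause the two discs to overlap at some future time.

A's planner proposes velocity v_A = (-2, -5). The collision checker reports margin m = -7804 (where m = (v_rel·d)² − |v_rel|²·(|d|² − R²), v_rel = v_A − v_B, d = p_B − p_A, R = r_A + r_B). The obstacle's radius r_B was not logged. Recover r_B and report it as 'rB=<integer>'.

m = -7804
d = (-7, -19);  v_rel = (5, -1),  |v_rel|² = 26
v_rel×d = (5)·(-19) − (-1)·(-7) = -102
since m = R²·26 − (-102)²:  R² = (10404 + -7804) / 26 = 100
R = √100 = 10  ⇒  r_B = 10 − 8 = 2

rB=2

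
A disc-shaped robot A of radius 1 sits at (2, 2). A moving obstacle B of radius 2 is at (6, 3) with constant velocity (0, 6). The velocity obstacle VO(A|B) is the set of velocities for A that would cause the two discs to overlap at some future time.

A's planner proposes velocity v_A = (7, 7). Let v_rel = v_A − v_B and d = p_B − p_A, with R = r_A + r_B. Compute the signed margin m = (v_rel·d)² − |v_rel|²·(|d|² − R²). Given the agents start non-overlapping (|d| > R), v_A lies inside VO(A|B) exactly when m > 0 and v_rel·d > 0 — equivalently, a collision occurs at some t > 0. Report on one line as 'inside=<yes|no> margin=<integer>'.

d = (4, 1),  |d|² = 17;  R = 1+2 = 3,  c = 17−3² = 8
v_rel = (7, 1),  |v_rel|² = 50;  v_rel·d = (7)·(4) + (1)·(1) = 29
50·t² − 58·t + 8 = 0  ⇒  m = 29² − 50·8 = 441
m = 441 > 0,  v_rel·d = 29 > 0  ⇒  inside

inside=yes margin=441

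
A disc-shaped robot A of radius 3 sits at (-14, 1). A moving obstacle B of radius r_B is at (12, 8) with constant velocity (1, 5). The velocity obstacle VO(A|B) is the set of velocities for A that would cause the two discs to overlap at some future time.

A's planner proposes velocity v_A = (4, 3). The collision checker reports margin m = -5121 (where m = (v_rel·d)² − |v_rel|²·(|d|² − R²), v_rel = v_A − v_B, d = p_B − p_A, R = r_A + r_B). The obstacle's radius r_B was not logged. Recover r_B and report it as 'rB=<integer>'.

m = -5121
d = (26, 7);  v_rel = (3, -2),  |v_rel|² = 13
v_rel×d = (3)·(7) − (-2)·(26) = 73
since m = R²·13 − 73²:  R² = (5329 + -5121) / 13 = 16
R = √16 = 4  ⇒  r_B = 4 − 3 = 1

rB=1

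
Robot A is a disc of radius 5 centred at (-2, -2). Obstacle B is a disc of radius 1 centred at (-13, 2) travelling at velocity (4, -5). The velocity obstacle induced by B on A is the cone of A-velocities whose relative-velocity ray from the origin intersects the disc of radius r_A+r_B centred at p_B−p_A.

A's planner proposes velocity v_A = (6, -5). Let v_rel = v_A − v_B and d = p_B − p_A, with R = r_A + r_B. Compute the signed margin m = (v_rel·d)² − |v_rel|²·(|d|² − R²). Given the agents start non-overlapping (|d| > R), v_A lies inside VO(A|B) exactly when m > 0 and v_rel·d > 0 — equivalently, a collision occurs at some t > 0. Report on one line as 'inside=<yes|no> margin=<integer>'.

d = (-11, 4),  |d|² = 137;  R = 5+1 = 6,  c = 137−6² = 101
v_rel = (2, 0),  |v_rel|² = 4;  v_rel·d = (2)·(-11) + (0)·(4) = -22
4·t² + 44·t + 101 = 0  ⇒  m = (-22)² − 4·101 = 80
m = 80 > 0,  v_rel·d = -22 < 0  ⇒  outside

inside=no margin=80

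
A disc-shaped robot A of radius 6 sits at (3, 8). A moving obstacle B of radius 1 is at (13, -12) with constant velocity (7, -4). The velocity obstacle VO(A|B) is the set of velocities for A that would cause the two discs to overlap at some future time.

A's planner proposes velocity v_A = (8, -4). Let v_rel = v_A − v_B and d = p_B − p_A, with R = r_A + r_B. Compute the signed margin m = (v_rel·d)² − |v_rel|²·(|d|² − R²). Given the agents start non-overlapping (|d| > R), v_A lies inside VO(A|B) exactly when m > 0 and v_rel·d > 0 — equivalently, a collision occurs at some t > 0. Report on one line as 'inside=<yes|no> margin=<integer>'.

d = (10, -20),  |d|² = 500;  R = 6+1 = 7,  c = 500−7² = 451
v_rel = (1, 0),  |v_rel|² = 1;  v_rel·d = (1)·(10) + (0)·(-20) = 10
1·t² − 20·t + 451 = 0  ⇒  m = 10² − 1·451 = -351
m = -351 < 0,  v_rel·d = 10 > 0  ⇒  outside

inside=no margin=-351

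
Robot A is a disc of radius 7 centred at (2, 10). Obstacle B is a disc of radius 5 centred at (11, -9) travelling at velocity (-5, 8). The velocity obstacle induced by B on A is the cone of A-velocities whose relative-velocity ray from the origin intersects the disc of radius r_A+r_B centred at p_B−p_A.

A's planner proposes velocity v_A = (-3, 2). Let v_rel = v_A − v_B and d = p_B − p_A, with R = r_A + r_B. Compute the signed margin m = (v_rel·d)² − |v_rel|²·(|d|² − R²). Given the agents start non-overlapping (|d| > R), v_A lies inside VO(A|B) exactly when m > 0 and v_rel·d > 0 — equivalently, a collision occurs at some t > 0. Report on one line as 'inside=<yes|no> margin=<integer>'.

d = (9, -19),  |d|² = 442;  R = 7+5 = 12,  c = 442−12² = 298
v_rel = (2, -6),  |v_rel|² = 40;  v_rel·d = (2)·(9) + (-6)·(-19) = 132
40·t² − 264·t + 298 = 0  ⇒  m = 132² − 40·298 = 5504
m = 5504 > 0,  v_rel·d = 132 > 0  ⇒  inside

inside=yes margin=5504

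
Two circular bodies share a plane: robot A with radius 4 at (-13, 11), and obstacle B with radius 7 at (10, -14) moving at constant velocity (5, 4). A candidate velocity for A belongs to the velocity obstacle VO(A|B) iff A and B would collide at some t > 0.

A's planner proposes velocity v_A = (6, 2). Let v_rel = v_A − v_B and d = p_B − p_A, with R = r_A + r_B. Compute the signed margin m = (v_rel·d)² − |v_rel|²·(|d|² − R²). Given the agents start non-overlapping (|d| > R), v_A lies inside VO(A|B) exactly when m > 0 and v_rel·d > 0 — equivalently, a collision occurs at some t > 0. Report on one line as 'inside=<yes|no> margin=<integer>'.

d = (23, -25),  |d|² = 1154;  R = 4+7 = 11,  c = 1154−11² = 1033
v_rel = (1, -2),  |v_rel|² = 5;  v_rel·d = (1)·(23) + (-2)·(-25) = 73
5·t² − 146·t + 1033 = 0  ⇒  m = 73² − 5·1033 = 164
m = 164 > 0,  v_rel·d = 73 > 0  ⇒  inside

inside=yes margin=164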